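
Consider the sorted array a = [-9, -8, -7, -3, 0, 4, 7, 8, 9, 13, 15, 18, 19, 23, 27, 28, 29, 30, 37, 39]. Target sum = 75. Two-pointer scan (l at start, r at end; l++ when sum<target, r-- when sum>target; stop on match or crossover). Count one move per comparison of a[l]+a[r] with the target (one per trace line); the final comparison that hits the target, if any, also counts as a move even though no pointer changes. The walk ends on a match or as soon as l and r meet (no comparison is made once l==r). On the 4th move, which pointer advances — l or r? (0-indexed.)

[0,19] -9+39=30 <75 → l++
[1,19] -8+39=31 <75 → l++
[2,19] -7+39=32 <75 → l++
[3,19] -3+39=36 <75 → l++

l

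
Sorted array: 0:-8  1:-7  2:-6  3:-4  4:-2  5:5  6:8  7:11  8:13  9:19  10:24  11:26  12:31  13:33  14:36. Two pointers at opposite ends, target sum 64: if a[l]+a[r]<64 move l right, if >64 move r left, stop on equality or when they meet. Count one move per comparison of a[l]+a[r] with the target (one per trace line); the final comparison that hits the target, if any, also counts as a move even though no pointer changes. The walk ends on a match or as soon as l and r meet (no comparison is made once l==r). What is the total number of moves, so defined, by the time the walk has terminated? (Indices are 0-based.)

14 moves

l=0 r=14: -8+36=28 <64, l++
l=1 r=14: -7+36=29 <64, l++
l=2 r=14: -6+36=30 <64, l++
l=3 r=14: -4+36=32 <64, l++
l=4 r=14: -2+36=34 <64, l++
l=5 r=14: 5+36=41 <64, l++
l=6 r=14: 8+36=44 <64, l++
l=7 r=14: 11+36=47 <64, l++
l=8 r=14: 13+36=49 <64, l++
l=9 r=14: 19+36=55 <64, l++
l=10 r=14: 24+36=60 <64, l++
l=11 r=14: 26+36=62 <64, l++
l=12 r=14: 31+36=67 >64, r--
l=12 r=13: 31+33=64, found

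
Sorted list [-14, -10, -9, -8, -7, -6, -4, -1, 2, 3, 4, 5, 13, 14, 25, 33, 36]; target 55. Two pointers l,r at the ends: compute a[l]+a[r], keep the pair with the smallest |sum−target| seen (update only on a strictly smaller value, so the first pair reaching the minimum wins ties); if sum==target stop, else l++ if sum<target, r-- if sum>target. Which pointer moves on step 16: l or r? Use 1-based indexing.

r

l=1 r=17: -14+36=22 d=33 *, l++
l=2 r=17: -10+36=26 d=29 *, l++
l=3 r=17: -9+36=27 d=28 *, l++
l=4 r=17: -8+36=28 d=27 *, l++
l=5 r=17: -7+36=29 d=26 *, l++
l=6 r=17: -6+36=30 d=25 *, l++
l=7 r=17: -4+36=32 d=23 *, l++
l=8 r=17: -1+36=35 d=20 *, l++
l=9 r=17: 2+36=38 d=17 *, l++
l=10 r=17: 3+36=39 d=16 *, l++
l=11 r=17: 4+36=40 d=15 *, l++
l=12 r=17: 5+36=41 d=14 *, l++
l=13 r=17: 13+36=49 d=6 *, l++
l=14 r=17: 14+36=50 d=5 *, l++
l=15 r=17: 25+36=61 d=6, r--
l=15 r=16: 25+33=58 d=3 *, r--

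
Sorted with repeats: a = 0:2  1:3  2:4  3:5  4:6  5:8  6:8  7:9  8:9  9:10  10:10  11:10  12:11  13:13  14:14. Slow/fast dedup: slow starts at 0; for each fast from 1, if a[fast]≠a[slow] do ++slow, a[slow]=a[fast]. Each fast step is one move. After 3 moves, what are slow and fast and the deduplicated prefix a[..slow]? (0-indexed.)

slow=3, fast=4, prefix=[2, 3, 4, 5]

slow=0 fast=1: a[fast]=3≠a[slow]=2 write a[1]=3, slow++,fast++
slow=1 fast=2: a[fast]=4≠a[slow]=3 write a[2]=4, slow++,fast++
slow=2 fast=3: a[fast]=5≠a[slow]=4 write a[3]=5, slow++,fast++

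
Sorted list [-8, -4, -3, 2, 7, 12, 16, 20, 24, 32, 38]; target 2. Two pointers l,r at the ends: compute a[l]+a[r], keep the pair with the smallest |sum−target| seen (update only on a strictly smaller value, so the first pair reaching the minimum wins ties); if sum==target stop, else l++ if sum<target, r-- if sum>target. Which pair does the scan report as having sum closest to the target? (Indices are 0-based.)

l=0 r=10: -8+38=30 d=28 *, r--
l=0 r=9: -8+32=24 d=22 *, r--
l=0 r=8: -8+24=16 d=14 *, r--
l=0 r=7: -8+20=12 d=10 *, r--
l=0 r=6: -8+16=8 d=6 *, r--
l=0 r=5: -8+12=4 d=2 *, r--
l=0 r=4: -8+7=-1 d=3, l++
l=1 r=4: -4+7=3 d=1 *, r--
l=1 r=3: -4+2=-2 d=4, l++
l=2 r=3: -3+2=-1 d=3, l++

pair (-4, 7) with sum 3 (|Δ|=1)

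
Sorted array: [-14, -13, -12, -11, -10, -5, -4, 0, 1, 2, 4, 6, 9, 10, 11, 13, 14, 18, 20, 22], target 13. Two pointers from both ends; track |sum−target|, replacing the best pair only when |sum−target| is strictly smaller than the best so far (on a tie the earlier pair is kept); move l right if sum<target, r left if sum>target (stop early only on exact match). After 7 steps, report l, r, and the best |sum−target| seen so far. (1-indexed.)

l=1 r=20: -14+22=8 d=5 *, l++
l=2 r=20: -13+22=9 d=4 *, l++
l=3 r=20: -12+22=10 d=3 *, l++
l=4 r=20: -11+22=11 d=2 *, l++
l=5 r=20: -10+22=12 d=1 *, l++
l=6 r=20: -5+22=17 d=4, r--
l=6 r=19: -5+20=15 d=2, r--

l=6, r=18, best |Δ|=1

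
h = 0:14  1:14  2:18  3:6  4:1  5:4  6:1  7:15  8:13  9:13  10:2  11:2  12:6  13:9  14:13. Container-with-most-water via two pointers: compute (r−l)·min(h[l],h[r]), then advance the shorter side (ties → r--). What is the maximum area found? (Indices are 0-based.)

[0,14] min(14,13)*14=182 best=182 * → r--
[0,13] min(14,9)*13=117 best=182 → r--
[0,12] min(14,6)*12=72 best=182 → r--
[0,11] min(14,2)*11=22 best=182 → r--
[0,10] min(14,2)*10=20 best=182 → r--
[0,9] min(14,13)*9=117 best=182 → r--
[0,8] min(14,13)*8=104 best=182 → r--
[0,7] min(14,15)*7=98 best=182 → l++
[1,7] min(14,15)*6=84 best=182 → l++
[2,7] min(18,15)*5=75 best=182 → r--
[2,6] min(18,1)*4=4 best=182 → r--
[2,5] min(18,4)*3=12 best=182 → r--
[2,4] min(18,1)*2=2 best=182 → r--
[2,3] min(18,6)*1=6 best=182 → r--

max area = 182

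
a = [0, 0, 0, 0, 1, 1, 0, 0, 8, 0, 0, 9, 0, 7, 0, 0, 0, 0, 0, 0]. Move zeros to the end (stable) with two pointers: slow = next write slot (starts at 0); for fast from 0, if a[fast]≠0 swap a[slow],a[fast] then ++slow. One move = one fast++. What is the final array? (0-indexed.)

[1, 1, 8, 9, 7, 0, 0, 0, 0, 0, 0, 0, 0, 0, 0, 0, 0, 0, 0, 0]

(s=0,f=0) a[fast]=0 → fast++
(s=0,f=1) a[fast]=0 → fast++
(s=0,f=2) a[fast]=0 → fast++
(s=0,f=3) a[fast]=0 → fast++
(s=0,f=4) a[fast]=1≠0 swap→a[0]=1 → slow++,fast++
(s=1,f=5) a[fast]=1≠0 swap→a[1]=1 → slow++,fast++
(s=2,f=6) a[fast]=0 → fast++
(s=2,f=7) a[fast]=0 → fast++
(s=2,f=8) a[fast]=8≠0 swap→a[2]=8 → slow++,fast++
(s=3,f=9) a[fast]=0 → fast++
(s=3,f=10) a[fast]=0 → fast++
(s=3,f=11) a[fast]=9≠0 swap→a[3]=9 → slow++,fast++
(s=4,f=12) a[fast]=0 → fast++
(s=4,f=13) a[fast]=7≠0 swap→a[4]=7 → slow++,fast++
(s=5,f=14) a[fast]=0 → fast++
(s=5,f=15) a[fast]=0 → fast++
(s=5,f=16) a[fast]=0 → fast++
(s=5,f=17) a[fast]=0 → fast++
(s=5,f=18) a[fast]=0 → fast++
(s=5,f=19) a[fast]=0 → fast++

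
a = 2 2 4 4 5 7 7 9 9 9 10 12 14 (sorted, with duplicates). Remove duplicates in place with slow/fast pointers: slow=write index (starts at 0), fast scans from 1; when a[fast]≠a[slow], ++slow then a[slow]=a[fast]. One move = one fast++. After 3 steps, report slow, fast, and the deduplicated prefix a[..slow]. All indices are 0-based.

slow=1, fast=4, prefix=[2, 4]

(s=0,f=1) a[fast]=2=a[slow] dup → fast++
(s=0,f=2) a[fast]=4≠a[slow]=2 write a[1]=4 → slow++,fast++
(s=1,f=3) a[fast]=4=a[slow] dup → fast++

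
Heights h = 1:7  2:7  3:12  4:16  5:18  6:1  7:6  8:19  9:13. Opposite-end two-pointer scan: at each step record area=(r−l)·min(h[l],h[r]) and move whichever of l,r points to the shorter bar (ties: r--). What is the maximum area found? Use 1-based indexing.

l=1 r=9: min(7,13)*8=56 best=56 *, l++
l=2 r=9: min(7,13)*7=49 best=56, l++
l=3 r=9: min(12,13)*6=72 best=72 *, l++
l=4 r=9: min(16,13)*5=65 best=72, r--
l=4 r=8: min(16,19)*4=64 best=72, l++
l=5 r=8: min(18,19)*3=54 best=72, l++
l=6 r=8: min(1,19)*2=2 best=72, l++
l=7 r=8: min(6,19)*1=6 best=72, l++

max area = 72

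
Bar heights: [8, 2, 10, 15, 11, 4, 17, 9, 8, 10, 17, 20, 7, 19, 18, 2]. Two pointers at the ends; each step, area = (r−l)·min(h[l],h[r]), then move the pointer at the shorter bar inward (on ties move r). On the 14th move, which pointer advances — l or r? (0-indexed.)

r

l=0 r=15: min(8,2)*15=30 best=30 *, r--
l=0 r=14: min(8,18)*14=112 best=112 *, l++
l=1 r=14: min(2,18)*13=26 best=112, l++
l=2 r=14: min(10,18)*12=120 best=120 *, l++
l=3 r=14: min(15,18)*11=165 best=165 *, l++
l=4 r=14: min(11,18)*10=110 best=165, l++
l=5 r=14: min(4,18)*9=36 best=165, l++
l=6 r=14: min(17,18)*8=136 best=165, l++
l=7 r=14: min(9,18)*7=63 best=165, l++
l=8 r=14: min(8,18)*6=48 best=165, l++
l=9 r=14: min(10,18)*5=50 best=165, l++
l=10 r=14: min(17,18)*4=68 best=165, l++
l=11 r=14: min(20,18)*3=54 best=165, r--
l=11 r=13: min(20,19)*2=38 best=165, r--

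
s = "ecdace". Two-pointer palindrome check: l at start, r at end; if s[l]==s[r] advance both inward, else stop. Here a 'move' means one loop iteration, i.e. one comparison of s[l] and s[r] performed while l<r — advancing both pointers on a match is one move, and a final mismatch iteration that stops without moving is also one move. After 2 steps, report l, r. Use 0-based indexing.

l=2, r=3

[0,5] 'e'=='e' → l++,r--
[1,4] 'c'=='c' → l++,r--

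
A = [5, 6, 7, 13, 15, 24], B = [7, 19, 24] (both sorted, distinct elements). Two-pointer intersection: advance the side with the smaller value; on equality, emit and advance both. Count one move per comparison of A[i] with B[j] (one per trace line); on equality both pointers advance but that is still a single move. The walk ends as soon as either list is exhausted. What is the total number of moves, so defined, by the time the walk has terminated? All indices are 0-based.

7 moves

[i=0,j=0] 5<7 → i++
[i=1,j=0] 6<7 → i++
[i=2,j=0] 7==7 emit → i++,j++
[i=3,j=1] 13<19 → i++
[i=4,j=1] 15<19 → i++
[i=5,j=1] 24>19 → j++
[i=5,j=2] 24==24 emit → i++,j++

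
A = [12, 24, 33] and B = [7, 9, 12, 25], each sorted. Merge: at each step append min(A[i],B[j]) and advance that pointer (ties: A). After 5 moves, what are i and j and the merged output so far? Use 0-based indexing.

[i=0,j=0] A[i]=12>B[j]=7 take 7 → j++
[i=0,j=1] A[i]=12>B[j]=9 take 9 → j++
[i=0,j=2] A[i]=12<=B[j]=12 take 12 → i++
[i=1,j=2] A[i]=24>B[j]=12 take 12 → j++
[i=1,j=3] A[i]=24<=B[j]=25 take 24 → i++

i=2, j=3, merged so far=[7, 9, 12, 12, 24]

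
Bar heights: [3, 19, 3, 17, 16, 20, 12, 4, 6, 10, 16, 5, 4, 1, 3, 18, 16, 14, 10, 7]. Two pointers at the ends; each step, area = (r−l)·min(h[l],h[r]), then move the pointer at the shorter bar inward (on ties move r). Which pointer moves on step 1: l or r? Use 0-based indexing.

l

[0,19] min(3,7)*19=57 best=57 * → l++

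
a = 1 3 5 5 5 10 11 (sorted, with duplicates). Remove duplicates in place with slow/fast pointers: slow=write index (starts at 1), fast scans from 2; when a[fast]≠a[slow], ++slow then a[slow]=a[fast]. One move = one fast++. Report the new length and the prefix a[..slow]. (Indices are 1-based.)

(s=1,f=2) a[fast]=3≠a[slow]=1 write a[2]=3 → slow++,fast++
(s=2,f=3) a[fast]=5≠a[slow]=3 write a[3]=5 → slow++,fast++
(s=3,f=4) a[fast]=5=a[slow] dup → fast++
(s=3,f=5) a[fast]=5=a[slow] dup → fast++
(s=3,f=6) a[fast]=10≠a[slow]=5 write a[4]=10 → slow++,fast++
(s=4,f=7) a[fast]=11≠a[slow]=10 write a[5]=11 → slow++,fast++

length 5; prefix = [1, 3, 5, 10, 11]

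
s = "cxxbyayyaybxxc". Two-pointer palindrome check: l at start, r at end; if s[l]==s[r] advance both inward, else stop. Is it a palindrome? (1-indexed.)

palindrome

[1,14] 'c'=='c' → l++,r--
[2,13] 'x'=='x' → l++,r--
[3,12] 'x'=='x' → l++,r--
[4,11] 'b'=='b' → l++,r--
[5,10] 'y'=='y' → l++,r--
[6,9] 'a'=='a' → l++,r--
[7,8] 'y'=='y' → l++,r--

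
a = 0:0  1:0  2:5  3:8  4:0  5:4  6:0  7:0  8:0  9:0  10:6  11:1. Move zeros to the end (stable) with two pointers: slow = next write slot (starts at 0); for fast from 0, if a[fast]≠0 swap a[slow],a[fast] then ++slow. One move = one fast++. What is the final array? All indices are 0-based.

[5, 8, 4, 6, 1, 0, 0, 0, 0, 0, 0, 0]

slow=0 fast=0: a[fast]=0, fast++
slow=0 fast=1: a[fast]=0, fast++
slow=0 fast=2: a[fast]=5≠0 swap→a[0]=5, slow++,fast++
slow=1 fast=3: a[fast]=8≠0 swap→a[1]=8, slow++,fast++
slow=2 fast=4: a[fast]=0, fast++
slow=2 fast=5: a[fast]=4≠0 swap→a[2]=4, slow++,fast++
slow=3 fast=6: a[fast]=0, fast++
slow=3 fast=7: a[fast]=0, fast++
slow=3 fast=8: a[fast]=0, fast++
slow=3 fast=9: a[fast]=0, fast++
slow=3 fast=10: a[fast]=6≠0 swap→a[3]=6, slow++,fast++
slow=4 fast=11: a[fast]=1≠0 swap→a[4]=1, slow++,fast++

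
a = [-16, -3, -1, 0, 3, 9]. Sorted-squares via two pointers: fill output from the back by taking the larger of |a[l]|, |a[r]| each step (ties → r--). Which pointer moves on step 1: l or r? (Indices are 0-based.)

l

[0,5] |-16|>|9| out[5]=256 → l++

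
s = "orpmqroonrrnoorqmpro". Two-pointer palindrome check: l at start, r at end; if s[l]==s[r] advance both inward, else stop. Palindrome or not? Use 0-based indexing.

[0,19] 'o'=='o' → l++,r--
[1,18] 'r'=='r' → l++,r--
[2,17] 'p'=='p' → l++,r--
[3,16] 'm'=='m' → l++,r--
[4,15] 'q'=='q' → l++,r--
[5,14] 'r'=='r' → l++,r--
[6,13] 'o'=='o' → l++,r--
[7,12] 'o'=='o' → l++,r--
[8,11] 'n'=='n' → l++,r--
[9,10] 'r'=='r' → l++,r--

palindrome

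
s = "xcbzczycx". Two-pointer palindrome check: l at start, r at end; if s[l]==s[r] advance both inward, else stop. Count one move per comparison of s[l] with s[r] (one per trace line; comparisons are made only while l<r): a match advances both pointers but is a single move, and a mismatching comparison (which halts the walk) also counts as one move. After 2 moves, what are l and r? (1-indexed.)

[1,9] 'x'=='x' → l++,r--
[2,8] 'c'=='c' → l++,r--

l=3, r=7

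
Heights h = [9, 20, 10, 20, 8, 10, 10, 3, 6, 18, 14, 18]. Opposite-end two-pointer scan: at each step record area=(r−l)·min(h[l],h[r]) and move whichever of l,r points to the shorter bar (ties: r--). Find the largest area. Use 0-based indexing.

l=0 r=11: min(9,18)*11=99 best=99 *, l++
l=1 r=11: min(20,18)*10=180 best=180 *, r--
l=1 r=10: min(20,14)*9=126 best=180, r--
l=1 r=9: min(20,18)*8=144 best=180, r--
l=1 r=8: min(20,6)*7=42 best=180, r--
l=1 r=7: min(20,3)*6=18 best=180, r--
l=1 r=6: min(20,10)*5=50 best=180, r--
l=1 r=5: min(20,10)*4=40 best=180, r--
l=1 r=4: min(20,8)*3=24 best=180, r--
l=1 r=3: min(20,20)*2=40 best=180, r--
l=1 r=2: min(20,10)*1=10 best=180, r--

max area = 180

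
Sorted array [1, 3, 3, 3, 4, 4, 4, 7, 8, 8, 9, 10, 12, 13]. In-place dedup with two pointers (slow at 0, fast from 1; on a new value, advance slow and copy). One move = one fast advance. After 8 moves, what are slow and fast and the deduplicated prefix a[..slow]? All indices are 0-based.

slow=0 fast=1: a[fast]=3≠a[slow]=1 write a[1]=3, slow++,fast++
slow=1 fast=2: a[fast]=3=a[slow] dup, fast++
slow=1 fast=3: a[fast]=3=a[slow] dup, fast++
slow=1 fast=4: a[fast]=4≠a[slow]=3 write a[2]=4, slow++,fast++
slow=2 fast=5: a[fast]=4=a[slow] dup, fast++
slow=2 fast=6: a[fast]=4=a[slow] dup, fast++
slow=2 fast=7: a[fast]=7≠a[slow]=4 write a[3]=7, slow++,fast++
slow=3 fast=8: a[fast]=8≠a[slow]=7 write a[4]=8, slow++,fast++

slow=4, fast=9, prefix=[1, 3, 4, 7, 8]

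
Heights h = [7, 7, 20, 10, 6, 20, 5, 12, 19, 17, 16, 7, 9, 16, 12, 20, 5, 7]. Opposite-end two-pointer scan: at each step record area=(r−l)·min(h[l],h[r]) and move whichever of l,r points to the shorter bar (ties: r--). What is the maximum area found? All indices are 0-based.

[0,17] min(7,7)*17=119 best=119 * → r--
[0,16] min(7,5)*16=80 best=119 → r--
[0,15] min(7,20)*15=105 best=119 → l++
[1,15] min(7,20)*14=98 best=119 → l++
[2,15] min(20,20)*13=260 best=260 * → r--
[2,14] min(20,12)*12=144 best=260 → r--
[2,13] min(20,16)*11=176 best=260 → r--
[2,12] min(20,9)*10=90 best=260 → r--
[2,11] min(20,7)*9=63 best=260 → r--
[2,10] min(20,16)*8=128 best=260 → r--
[2,9] min(20,17)*7=119 best=260 → r--
[2,8] min(20,19)*6=114 best=260 → r--
[2,7] min(20,12)*5=60 best=260 → r--
[2,6] min(20,5)*4=20 best=260 → r--
[2,5] min(20,20)*3=60 best=260 → r--
[2,4] min(20,6)*2=12 best=260 → r--
[2,3] min(20,10)*1=10 best=260 → r--

max area = 260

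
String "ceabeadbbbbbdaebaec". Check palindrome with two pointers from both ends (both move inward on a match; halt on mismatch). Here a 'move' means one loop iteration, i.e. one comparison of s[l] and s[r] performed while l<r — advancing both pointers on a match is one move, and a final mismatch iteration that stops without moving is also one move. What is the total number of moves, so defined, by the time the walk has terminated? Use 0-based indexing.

[0,18] 'c'=='c' → l++,r--
[1,17] 'e'=='e' → l++,r--
[2,16] 'a'=='a' → l++,r--
[3,15] 'b'=='b' → l++,r--
[4,14] 'e'=='e' → l++,r--
[5,13] 'a'=='a' → l++,r--
[6,12] 'd'=='d' → l++,r--
[7,11] 'b'=='b' → l++,r--
[8,10] 'b'=='b' → l++,r--

9 moves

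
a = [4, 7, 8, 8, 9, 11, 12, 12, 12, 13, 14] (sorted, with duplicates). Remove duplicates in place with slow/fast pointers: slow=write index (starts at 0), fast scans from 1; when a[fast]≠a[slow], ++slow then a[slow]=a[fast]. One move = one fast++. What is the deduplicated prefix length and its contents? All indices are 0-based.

slow=0 fast=1: a[fast]=7≠a[slow]=4 write a[1]=7, slow++,fast++
slow=1 fast=2: a[fast]=8≠a[slow]=7 write a[2]=8, slow++,fast++
slow=2 fast=3: a[fast]=8=a[slow] dup, fast++
slow=2 fast=4: a[fast]=9≠a[slow]=8 write a[3]=9, slow++,fast++
slow=3 fast=5: a[fast]=11≠a[slow]=9 write a[4]=11, slow++,fast++
slow=4 fast=6: a[fast]=12≠a[slow]=11 write a[5]=12, slow++,fast++
slow=5 fast=7: a[fast]=12=a[slow] dup, fast++
slow=5 fast=8: a[fast]=12=a[slow] dup, fast++
slow=5 fast=9: a[fast]=13≠a[slow]=12 write a[6]=13, slow++,fast++
slow=6 fast=10: a[fast]=14≠a[slow]=13 write a[7]=14, slow++,fast++

length 8; prefix = [4, 7, 8, 9, 11, 12, 13, 14]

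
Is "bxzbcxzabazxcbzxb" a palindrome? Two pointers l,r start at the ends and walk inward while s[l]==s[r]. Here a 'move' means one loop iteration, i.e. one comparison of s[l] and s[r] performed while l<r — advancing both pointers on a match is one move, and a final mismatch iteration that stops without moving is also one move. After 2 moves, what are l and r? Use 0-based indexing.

l=0 r=16: 'b'=='b', l++,r--
l=1 r=15: 'x'=='x', l++,r--

l=2, r=14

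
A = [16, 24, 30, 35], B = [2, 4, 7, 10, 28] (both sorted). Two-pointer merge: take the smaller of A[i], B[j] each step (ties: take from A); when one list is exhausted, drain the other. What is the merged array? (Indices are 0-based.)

[2, 4, 7, 10, 16, 24, 28, 30, 35]

i=0 j=0: A[i]=16>B[j]=2 take 2, j++
i=0 j=1: A[i]=16>B[j]=4 take 4, j++
i=0 j=2: A[i]=16>B[j]=7 take 7, j++
i=0 j=3: A[i]=16>B[j]=10 take 10, j++
i=0 j=4: A[i]=16<=B[j]=28 take 16, i++
i=1 j=4: A[i]=24<=B[j]=28 take 24, i++
i=2 j=4: A[i]=30>B[j]=28 take 28, j++
i=2 j=5: B done, take A[i]=30, i++
i=3 j=5: B done, take A[i]=35, i++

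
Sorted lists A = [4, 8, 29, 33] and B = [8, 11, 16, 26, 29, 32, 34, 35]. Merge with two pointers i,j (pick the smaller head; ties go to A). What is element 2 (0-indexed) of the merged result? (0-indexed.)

merged[2] = 8

[i=0,j=0] A[i]=4<=B[j]=8 take 4 → i++
[i=1,j=0] A[i]=8<=B[j]=8 take 8 → i++
[i=2,j=0] A[i]=29>B[j]=8 take 8 → j++
[i=2,j=1] A[i]=29>B[j]=11 take 11 → j++
[i=2,j=2] A[i]=29>B[j]=16 take 16 → j++
[i=2,j=3] A[i]=29>B[j]=26 take 26 → j++
[i=2,j=4] A[i]=29<=B[j]=29 take 29 → i++
[i=3,j=4] A[i]=33>B[j]=29 take 29 → j++
[i=3,j=5] A[i]=33>B[j]=32 take 32 → j++
[i=3,j=6] A[i]=33<=B[j]=34 take 33 → i++
[i=4,j=6] A done, take B[j]=34 → j++
[i=4,j=7] A done, take B[j]=35 → j++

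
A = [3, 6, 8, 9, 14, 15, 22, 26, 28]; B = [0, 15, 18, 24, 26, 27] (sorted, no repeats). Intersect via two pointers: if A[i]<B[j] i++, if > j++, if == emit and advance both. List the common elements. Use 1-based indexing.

intersection = [15, 26]

[i=1,j=1] 3>0 → j++
[i=1,j=2] 3<15 → i++
[i=2,j=2] 6<15 → i++
[i=3,j=2] 8<15 → i++
[i=4,j=2] 9<15 → i++
[i=5,j=2] 14<15 → i++
[i=6,j=2] 15==15 emit → i++,j++
[i=7,j=3] 22>18 → j++
[i=7,j=4] 22<24 → i++
[i=8,j=4] 26>24 → j++
[i=8,j=5] 26==26 emit → i++,j++
[i=9,j=6] 28>27 → j++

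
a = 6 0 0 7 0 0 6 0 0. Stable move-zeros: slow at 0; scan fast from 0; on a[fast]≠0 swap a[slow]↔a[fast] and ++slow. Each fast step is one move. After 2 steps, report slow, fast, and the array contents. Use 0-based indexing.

(s=0,f=0) a[fast]=6≠0 swap→a[0]=6 → slow++,fast++
(s=1,f=1) a[fast]=0 → fast++

slow=1, fast=2, a=[6, 0, 0, 7, 0, 0, 6, 0, 0]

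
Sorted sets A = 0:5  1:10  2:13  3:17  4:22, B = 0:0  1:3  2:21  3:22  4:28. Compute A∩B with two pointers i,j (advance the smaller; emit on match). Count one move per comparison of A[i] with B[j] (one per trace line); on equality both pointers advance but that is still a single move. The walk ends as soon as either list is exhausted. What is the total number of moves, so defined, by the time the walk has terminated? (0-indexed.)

i=0 j=0: 5>0, j++
i=0 j=1: 5>3, j++
i=0 j=2: 5<21, i++
i=1 j=2: 10<21, i++
i=2 j=2: 13<21, i++
i=3 j=2: 17<21, i++
i=4 j=2: 22>21, j++
i=4 j=3: 22==22 emit, i++,j++

8 moves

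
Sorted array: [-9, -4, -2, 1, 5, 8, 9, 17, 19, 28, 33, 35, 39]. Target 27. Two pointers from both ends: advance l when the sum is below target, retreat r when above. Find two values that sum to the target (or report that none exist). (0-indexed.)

l=0 r=12: -9+39=30 >27, r--
l=0 r=11: -9+35=26 <27, l++
l=1 r=11: -4+35=31 >27, r--
l=1 r=10: -4+33=29 >27, r--
l=1 r=9: -4+28=24 <27, l++
l=2 r=9: -2+28=26 <27, l++
l=3 r=9: 1+28=29 >27, r--
l=3 r=8: 1+19=20 <27, l++
l=4 r=8: 5+19=24 <27, l++
l=5 r=8: 8+19=27, found

(8, 19)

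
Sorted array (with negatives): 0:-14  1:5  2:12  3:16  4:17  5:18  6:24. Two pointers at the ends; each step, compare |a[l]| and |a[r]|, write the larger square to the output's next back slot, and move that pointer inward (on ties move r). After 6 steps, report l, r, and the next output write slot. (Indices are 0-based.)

l=0 r=6: |-14|<=|24| out[6]=576, r--
l=0 r=5: |-14|<=|18| out[5]=324, r--
l=0 r=4: |-14|<=|17| out[4]=289, r--
l=0 r=3: |-14|<=|16| out[3]=256, r--
l=0 r=2: |-14|>|12| out[2]=196, l++
l=1 r=2: |5|<=|12| out[1]=144, r--

l=1, r=1, next write slot=0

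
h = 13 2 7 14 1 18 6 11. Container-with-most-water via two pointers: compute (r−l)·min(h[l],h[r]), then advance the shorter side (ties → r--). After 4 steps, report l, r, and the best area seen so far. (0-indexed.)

l=0 r=7: min(13,11)*7=77 best=77 *, r--
l=0 r=6: min(13,6)*6=36 best=77, r--
l=0 r=5: min(13,18)*5=65 best=77, l++
l=1 r=5: min(2,18)*4=8 best=77, l++

l=2, r=5, best area=77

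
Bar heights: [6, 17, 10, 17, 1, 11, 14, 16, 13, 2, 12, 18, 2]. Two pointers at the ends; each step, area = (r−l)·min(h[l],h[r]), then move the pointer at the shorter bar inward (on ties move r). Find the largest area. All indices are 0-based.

max area = 170

l=0 r=12: min(6,2)*12=24 best=24 *, r--
l=0 r=11: min(6,18)*11=66 best=66 *, l++
l=1 r=11: min(17,18)*10=170 best=170 *, l++
l=2 r=11: min(10,18)*9=90 best=170, l++
l=3 r=11: min(17,18)*8=136 best=170, l++
l=4 r=11: min(1,18)*7=7 best=170, l++
l=5 r=11: min(11,18)*6=66 best=170, l++
l=6 r=11: min(14,18)*5=70 best=170, l++
l=7 r=11: min(16,18)*4=64 best=170, l++
l=8 r=11: min(13,18)*3=39 best=170, l++
l=9 r=11: min(2,18)*2=4 best=170, l++
l=10 r=11: min(12,18)*1=12 best=170, l++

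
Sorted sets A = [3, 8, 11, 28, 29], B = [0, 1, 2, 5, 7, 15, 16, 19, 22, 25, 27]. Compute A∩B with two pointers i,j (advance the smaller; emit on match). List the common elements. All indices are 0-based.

intersection = []

[i=0,j=0] 3>0 → j++
[i=0,j=1] 3>1 → j++
[i=0,j=2] 3>2 → j++
[i=0,j=3] 3<5 → i++
[i=1,j=3] 8>5 → j++
[i=1,j=4] 8>7 → j++
[i=1,j=5] 8<15 → i++
[i=2,j=5] 11<15 → i++
[i=3,j=5] 28>15 → j++
[i=3,j=6] 28>16 → j++
[i=3,j=7] 28>19 → j++
[i=3,j=8] 28>22 → j++
[i=3,j=9] 28>25 → j++
[i=3,j=10] 28>27 → j++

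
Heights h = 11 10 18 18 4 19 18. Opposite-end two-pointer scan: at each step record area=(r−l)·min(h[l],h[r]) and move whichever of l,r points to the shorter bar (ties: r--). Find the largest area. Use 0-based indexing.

max area = 72

l=0 r=6: min(11,18)*6=66 best=66 *, l++
l=1 r=6: min(10,18)*5=50 best=66, l++
l=2 r=6: min(18,18)*4=72 best=72 *, r--
l=2 r=5: min(18,19)*3=54 best=72, l++
l=3 r=5: min(18,19)*2=36 best=72, l++
l=4 r=5: min(4,19)*1=4 best=72, l++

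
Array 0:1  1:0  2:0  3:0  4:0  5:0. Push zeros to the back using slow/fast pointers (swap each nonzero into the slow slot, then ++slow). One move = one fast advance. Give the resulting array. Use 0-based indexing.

[1, 0, 0, 0, 0, 0]

slow=0 fast=0: a[fast]=1≠0 swap→a[0]=1, slow++,fast++
slow=1 fast=1: a[fast]=0, fast++
slow=1 fast=2: a[fast]=0, fast++
slow=1 fast=3: a[fast]=0, fast++
slow=1 fast=4: a[fast]=0, fast++
slow=1 fast=5: a[fast]=0, fast++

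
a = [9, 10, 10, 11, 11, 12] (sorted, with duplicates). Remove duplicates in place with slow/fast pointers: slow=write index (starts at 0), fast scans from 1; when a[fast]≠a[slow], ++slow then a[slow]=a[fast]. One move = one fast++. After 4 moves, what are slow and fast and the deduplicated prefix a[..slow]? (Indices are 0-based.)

(s=0,f=1) a[fast]=10≠a[slow]=9 write a[1]=10 → slow++,fast++
(s=1,f=2) a[fast]=10=a[slow] dup → fast++
(s=1,f=3) a[fast]=11≠a[slow]=10 write a[2]=11 → slow++,fast++
(s=2,f=4) a[fast]=11=a[slow] dup → fast++

slow=2, fast=5, prefix=[9, 10, 11]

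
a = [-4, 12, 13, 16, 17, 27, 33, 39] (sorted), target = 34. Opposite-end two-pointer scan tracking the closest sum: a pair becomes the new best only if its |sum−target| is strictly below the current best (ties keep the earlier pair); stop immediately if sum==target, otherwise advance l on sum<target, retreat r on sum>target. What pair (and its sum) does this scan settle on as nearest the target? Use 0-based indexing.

l=0 r=7: -4+39=35 d=1 *, r--
l=0 r=6: -4+33=29 d=5, l++
l=1 r=6: 12+33=45 d=11, r--
l=1 r=5: 12+27=39 d=5, r--
l=1 r=4: 12+17=29 d=5, l++
l=2 r=4: 13+17=30 d=4, l++
l=3 r=4: 16+17=33 d=1, l++

pair (-4, 39) with sum 35 (|Δ|=1)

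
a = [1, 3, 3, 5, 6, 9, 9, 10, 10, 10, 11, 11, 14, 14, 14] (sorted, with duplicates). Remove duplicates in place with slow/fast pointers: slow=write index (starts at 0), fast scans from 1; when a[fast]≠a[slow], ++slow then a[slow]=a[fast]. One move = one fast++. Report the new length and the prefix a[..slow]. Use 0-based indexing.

length 8; prefix = [1, 3, 5, 6, 9, 10, 11, 14]

(s=0,f=1) a[fast]=3≠a[slow]=1 write a[1]=3 → slow++,fast++
(s=1,f=2) a[fast]=3=a[slow] dup → fast++
(s=1,f=3) a[fast]=5≠a[slow]=3 write a[2]=5 → slow++,fast++
(s=2,f=4) a[fast]=6≠a[slow]=5 write a[3]=6 → slow++,fast++
(s=3,f=5) a[fast]=9≠a[slow]=6 write a[4]=9 → slow++,fast++
(s=4,f=6) a[fast]=9=a[slow] dup → fast++
(s=4,f=7) a[fast]=10≠a[slow]=9 write a[5]=10 → slow++,fast++
(s=5,f=8) a[fast]=10=a[slow] dup → fast++
(s=5,f=9) a[fast]=10=a[slow] dup → fast++
(s=5,f=10) a[fast]=11≠a[slow]=10 write a[6]=11 → slow++,fast++
(s=6,f=11) a[fast]=11=a[slow] dup → fast++
(s=6,f=12) a[fast]=14≠a[slow]=11 write a[7]=14 → slow++,fast++
(s=7,f=13) a[fast]=14=a[slow] dup → fast++
(s=7,f=14) a[fast]=14=a[slow] dup → fast++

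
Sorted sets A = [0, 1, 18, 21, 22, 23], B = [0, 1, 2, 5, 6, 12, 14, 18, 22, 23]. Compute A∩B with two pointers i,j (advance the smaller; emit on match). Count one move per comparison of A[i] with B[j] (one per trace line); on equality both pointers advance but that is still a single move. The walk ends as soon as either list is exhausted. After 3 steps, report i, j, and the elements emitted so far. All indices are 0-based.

i=0 j=0: 0==0 emit, i++,j++
i=1 j=1: 1==1 emit, i++,j++
i=2 j=2: 18>2, j++

i=2, j=3, emitted=[0, 1]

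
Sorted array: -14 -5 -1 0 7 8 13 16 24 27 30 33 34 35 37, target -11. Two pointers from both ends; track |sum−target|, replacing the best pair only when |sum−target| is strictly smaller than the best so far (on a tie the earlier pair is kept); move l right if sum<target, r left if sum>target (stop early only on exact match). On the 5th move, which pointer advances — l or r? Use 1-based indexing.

r

l=1 r=15: -14+37=23 d=34 *, r--
l=1 r=14: -14+35=21 d=32 *, r--
l=1 r=13: -14+34=20 d=31 *, r--
l=1 r=12: -14+33=19 d=30 *, r--
l=1 r=11: -14+30=16 d=27 *, r--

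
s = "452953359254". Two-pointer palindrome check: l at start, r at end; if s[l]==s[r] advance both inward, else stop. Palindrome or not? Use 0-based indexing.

l=0 r=11: '4'=='4', l++,r--
l=1 r=10: '5'=='5', l++,r--
l=2 r=9: '2'=='2', l++,r--
l=3 r=8: '9'=='9', l++,r--
l=4 r=7: '5'=='5', l++,r--
l=5 r=6: '3'=='3', l++,r--

palindrome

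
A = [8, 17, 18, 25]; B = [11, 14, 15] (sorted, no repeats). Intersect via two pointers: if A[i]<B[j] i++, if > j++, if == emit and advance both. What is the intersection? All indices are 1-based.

i=1 j=1: 8<11, i++
i=2 j=1: 17>11, j++
i=2 j=2: 17>14, j++
i=2 j=3: 17>15, j++

intersection = []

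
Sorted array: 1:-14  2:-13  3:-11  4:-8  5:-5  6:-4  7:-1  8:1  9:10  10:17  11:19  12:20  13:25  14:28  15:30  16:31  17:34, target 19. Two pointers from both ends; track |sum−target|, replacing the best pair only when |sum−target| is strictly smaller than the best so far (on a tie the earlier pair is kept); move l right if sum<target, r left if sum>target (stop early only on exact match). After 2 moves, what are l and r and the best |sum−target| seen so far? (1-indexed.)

[1,17] -14+34=20 d=1 * → r--
[1,16] -14+31=17 d=2 → l++

l=2, r=16, best |Δ|=1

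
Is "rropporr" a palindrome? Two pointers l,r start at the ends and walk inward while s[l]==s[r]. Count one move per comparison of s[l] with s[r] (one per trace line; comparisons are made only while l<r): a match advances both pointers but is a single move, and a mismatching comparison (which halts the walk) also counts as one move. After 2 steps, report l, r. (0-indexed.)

l=0 r=7: 'r'=='r', l++,r--
l=1 r=6: 'r'=='r', l++,r--

l=2, r=5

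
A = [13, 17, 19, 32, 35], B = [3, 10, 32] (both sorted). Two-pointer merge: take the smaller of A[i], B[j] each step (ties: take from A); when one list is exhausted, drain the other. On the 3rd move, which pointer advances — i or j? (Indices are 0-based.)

i

[i=0,j=0] A[i]=13>B[j]=3 take 3 → j++
[i=0,j=1] A[i]=13>B[j]=10 take 10 → j++
[i=0,j=2] A[i]=13<=B[j]=32 take 13 → i++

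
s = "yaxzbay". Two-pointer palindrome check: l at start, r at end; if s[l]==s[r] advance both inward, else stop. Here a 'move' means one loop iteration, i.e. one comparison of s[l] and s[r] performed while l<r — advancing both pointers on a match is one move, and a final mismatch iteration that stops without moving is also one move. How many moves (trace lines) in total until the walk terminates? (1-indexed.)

[1,7] 'y'=='y' → l++,r--
[2,6] 'a'=='a' → l++,r--
[3,5] 'x'!='b' → stop

3 moves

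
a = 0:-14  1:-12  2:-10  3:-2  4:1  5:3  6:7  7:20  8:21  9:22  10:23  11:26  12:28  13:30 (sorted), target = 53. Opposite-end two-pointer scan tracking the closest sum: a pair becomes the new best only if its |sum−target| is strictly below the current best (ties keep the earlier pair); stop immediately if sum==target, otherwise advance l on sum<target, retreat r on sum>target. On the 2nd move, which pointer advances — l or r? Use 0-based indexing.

l

[0,13] -14+30=16 d=37 * → l++
[1,13] -12+30=18 d=35 * → l++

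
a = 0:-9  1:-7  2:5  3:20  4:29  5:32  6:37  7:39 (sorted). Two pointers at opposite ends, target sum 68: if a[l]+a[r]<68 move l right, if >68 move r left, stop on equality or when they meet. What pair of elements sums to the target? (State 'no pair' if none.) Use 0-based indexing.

[0,7] -9+39=30 <68 → l++
[1,7] -7+39=32 <68 → l++
[2,7] 5+39=44 <68 → l++
[3,7] 20+39=59 <68 → l++
[4,7] 29+39=68 → found

(29, 39)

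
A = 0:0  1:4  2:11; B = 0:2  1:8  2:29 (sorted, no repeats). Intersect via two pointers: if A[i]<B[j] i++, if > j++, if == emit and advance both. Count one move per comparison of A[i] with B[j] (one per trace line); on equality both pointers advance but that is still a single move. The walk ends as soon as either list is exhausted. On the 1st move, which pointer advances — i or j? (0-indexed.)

i=0 j=0: 0<2, i++

i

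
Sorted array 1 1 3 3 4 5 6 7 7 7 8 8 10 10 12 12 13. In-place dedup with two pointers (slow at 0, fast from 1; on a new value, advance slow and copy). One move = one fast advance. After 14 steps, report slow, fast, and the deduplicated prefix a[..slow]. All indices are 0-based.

slow=8, fast=15, prefix=[1, 3, 4, 5, 6, 7, 8, 10, 12]

(s=0,f=1) a[fast]=1=a[slow] dup → fast++
(s=0,f=2) a[fast]=3≠a[slow]=1 write a[1]=3 → slow++,fast++
(s=1,f=3) a[fast]=3=a[slow] dup → fast++
(s=1,f=4) a[fast]=4≠a[slow]=3 write a[2]=4 → slow++,fast++
(s=2,f=5) a[fast]=5≠a[slow]=4 write a[3]=5 → slow++,fast++
(s=3,f=6) a[fast]=6≠a[slow]=5 write a[4]=6 → slow++,fast++
(s=4,f=7) a[fast]=7≠a[slow]=6 write a[5]=7 → slow++,fast++
(s=5,f=8) a[fast]=7=a[slow] dup → fast++
(s=5,f=9) a[fast]=7=a[slow] dup → fast++
(s=5,f=10) a[fast]=8≠a[slow]=7 write a[6]=8 → slow++,fast++
(s=6,f=11) a[fast]=8=a[slow] dup → fast++
(s=6,f=12) a[fast]=10≠a[slow]=8 write a[7]=10 → slow++,fast++
(s=7,f=13) a[fast]=10=a[slow] dup → fast++
(s=7,f=14) a[fast]=12≠a[slow]=10 write a[8]=12 → slow++,fast++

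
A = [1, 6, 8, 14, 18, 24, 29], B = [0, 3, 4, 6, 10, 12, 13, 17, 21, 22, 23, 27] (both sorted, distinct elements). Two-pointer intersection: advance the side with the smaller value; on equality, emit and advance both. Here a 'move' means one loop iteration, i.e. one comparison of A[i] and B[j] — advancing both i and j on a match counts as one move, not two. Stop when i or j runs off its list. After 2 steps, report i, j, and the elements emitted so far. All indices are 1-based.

i=2, j=2, emitted=[]

i=1 j=1: 1>0, j++
i=1 j=2: 1<3, i++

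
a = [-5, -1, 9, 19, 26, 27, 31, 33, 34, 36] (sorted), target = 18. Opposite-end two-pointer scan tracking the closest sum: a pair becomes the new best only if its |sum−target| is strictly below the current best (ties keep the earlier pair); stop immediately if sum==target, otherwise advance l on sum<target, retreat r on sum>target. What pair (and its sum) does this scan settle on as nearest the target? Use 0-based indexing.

pair (-1, 19) with sum 18 (|Δ|=0)

[0,9] -5+36=31 d=13 * → r--
[0,8] -5+34=29 d=11 * → r--
[0,7] -5+33=28 d=10 * → r--
[0,6] -5+31=26 d=8 * → r--
[0,5] -5+27=22 d=4 * → r--
[0,4] -5+26=21 d=3 * → r--
[0,3] -5+19=14 d=4 → l++
[1,3] -1+19=18 d=0 * → stop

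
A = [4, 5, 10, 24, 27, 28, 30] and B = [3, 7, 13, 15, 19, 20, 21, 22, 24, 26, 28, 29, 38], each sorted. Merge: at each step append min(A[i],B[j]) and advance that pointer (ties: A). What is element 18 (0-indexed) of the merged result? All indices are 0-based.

[i=0,j=0] A[i]=4>B[j]=3 take 3 → j++
[i=0,j=1] A[i]=4<=B[j]=7 take 4 → i++
[i=1,j=1] A[i]=5<=B[j]=7 take 5 → i++
[i=2,j=1] A[i]=10>B[j]=7 take 7 → j++
[i=2,j=2] A[i]=10<=B[j]=13 take 10 → i++
[i=3,j=2] A[i]=24>B[j]=13 take 13 → j++
[i=3,j=3] A[i]=24>B[j]=15 take 15 → j++
[i=3,j=4] A[i]=24>B[j]=19 take 19 → j++
[i=3,j=5] A[i]=24>B[j]=20 take 20 → j++
[i=3,j=6] A[i]=24>B[j]=21 take 21 → j++
[i=3,j=7] A[i]=24>B[j]=22 take 22 → j++
[i=3,j=8] A[i]=24<=B[j]=24 take 24 → i++
[i=4,j=8] A[i]=27>B[j]=24 take 24 → j++
[i=4,j=9] A[i]=27>B[j]=26 take 26 → j++
[i=4,j=10] A[i]=27<=B[j]=28 take 27 → i++
[i=5,j=10] A[i]=28<=B[j]=28 take 28 → i++
[i=6,j=10] A[i]=30>B[j]=28 take 28 → j++
[i=6,j=11] A[i]=30>B[j]=29 take 29 → j++
[i=6,j=12] A[i]=30<=B[j]=38 take 30 → i++
[i=7,j=12] A done, take B[j]=38 → j++

merged[18] = 30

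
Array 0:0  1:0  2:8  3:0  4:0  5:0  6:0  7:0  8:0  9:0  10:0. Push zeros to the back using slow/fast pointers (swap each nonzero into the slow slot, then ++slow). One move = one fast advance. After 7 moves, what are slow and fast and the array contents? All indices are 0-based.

(s=0,f=0) a[fast]=0 → fast++
(s=0,f=1) a[fast]=0 → fast++
(s=0,f=2) a[fast]=8≠0 swap→a[0]=8 → slow++,fast++
(s=1,f=3) a[fast]=0 → fast++
(s=1,f=4) a[fast]=0 → fast++
(s=1,f=5) a[fast]=0 → fast++
(s=1,f=6) a[fast]=0 → fast++

slow=1, fast=7, a=[8, 0, 0, 0, 0, 0, 0, 0, 0, 0, 0]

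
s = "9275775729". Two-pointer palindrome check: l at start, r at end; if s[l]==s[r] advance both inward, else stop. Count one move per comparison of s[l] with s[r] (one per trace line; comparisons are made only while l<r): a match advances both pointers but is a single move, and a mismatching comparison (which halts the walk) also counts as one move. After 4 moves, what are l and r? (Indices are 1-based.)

l=1 r=10: '9'=='9', l++,r--
l=2 r=9: '2'=='2', l++,r--
l=3 r=8: '7'=='7', l++,r--
l=4 r=7: '5'=='5', l++,r--

l=5, r=6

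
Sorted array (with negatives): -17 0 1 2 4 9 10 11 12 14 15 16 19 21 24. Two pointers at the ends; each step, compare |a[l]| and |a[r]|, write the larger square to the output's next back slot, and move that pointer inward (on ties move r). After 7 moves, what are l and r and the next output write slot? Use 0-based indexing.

l=0 r=14: |-17|<=|24| out[14]=576, r--
l=0 r=13: |-17|<=|21| out[13]=441, r--
l=0 r=12: |-17|<=|19| out[12]=361, r--
l=0 r=11: |-17|>|16| out[11]=289, l++
l=1 r=11: |0|<=|16| out[10]=256, r--
l=1 r=10: |0|<=|15| out[9]=225, r--
l=1 r=9: |0|<=|14| out[8]=196, r--

l=1, r=8, next write slot=7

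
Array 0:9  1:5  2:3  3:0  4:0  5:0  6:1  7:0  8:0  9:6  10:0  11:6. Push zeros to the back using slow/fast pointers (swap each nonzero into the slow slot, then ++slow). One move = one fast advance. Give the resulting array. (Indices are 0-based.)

[9, 5, 3, 1, 6, 6, 0, 0, 0, 0, 0, 0]

(s=0,f=0) a[fast]=9≠0 swap→a[0]=9 → slow++,fast++
(s=1,f=1) a[fast]=5≠0 swap→a[1]=5 → slow++,fast++
(s=2,f=2) a[fast]=3≠0 swap→a[2]=3 → slow++,fast++
(s=3,f=3) a[fast]=0 → fast++
(s=3,f=4) a[fast]=0 → fast++
(s=3,f=5) a[fast]=0 → fast++
(s=3,f=6) a[fast]=1≠0 swap→a[3]=1 → slow++,fast++
(s=4,f=7) a[fast]=0 → fast++
(s=4,f=8) a[fast]=0 → fast++
(s=4,f=9) a[fast]=6≠0 swap→a[4]=6 → slow++,fast++
(s=5,f=10) a[fast]=0 → fast++
(s=5,f=11) a[fast]=6≠0 swap→a[5]=6 → slow++,fast++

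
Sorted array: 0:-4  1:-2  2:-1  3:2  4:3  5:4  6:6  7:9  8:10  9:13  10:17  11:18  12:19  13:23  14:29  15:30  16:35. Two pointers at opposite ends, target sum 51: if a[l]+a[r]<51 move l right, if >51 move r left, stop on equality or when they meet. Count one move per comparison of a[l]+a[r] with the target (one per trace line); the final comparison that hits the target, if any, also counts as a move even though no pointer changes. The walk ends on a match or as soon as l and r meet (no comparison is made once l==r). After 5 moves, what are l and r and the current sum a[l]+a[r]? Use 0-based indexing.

l=5, r=16, sum=39

l=0 r=16: -4+35=31 <51, l++
l=1 r=16: -2+35=33 <51, l++
l=2 r=16: -1+35=34 <51, l++
l=3 r=16: 2+35=37 <51, l++
l=4 r=16: 3+35=38 <51, l++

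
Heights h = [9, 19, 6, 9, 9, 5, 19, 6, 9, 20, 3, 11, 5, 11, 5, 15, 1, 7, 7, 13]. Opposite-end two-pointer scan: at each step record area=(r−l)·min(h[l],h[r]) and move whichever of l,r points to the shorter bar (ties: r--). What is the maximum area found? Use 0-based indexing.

max area = 234

[0,19] min(9,13)*19=171 best=171 * → l++
[1,19] min(19,13)*18=234 best=234 * → r--
[1,18] min(19,7)*17=119 best=234 → r--
[1,17] min(19,7)*16=112 best=234 → r--
[1,16] min(19,1)*15=15 best=234 → r--
[1,15] min(19,15)*14=210 best=234 → r--
[1,14] min(19,5)*13=65 best=234 → r--
[1,13] min(19,11)*12=132 best=234 → r--
[1,12] min(19,5)*11=55 best=234 → r--
[1,11] min(19,11)*10=110 best=234 → r--
[1,10] min(19,3)*9=27 best=234 → r--
[1,9] min(19,20)*8=152 best=234 → l++
[2,9] min(6,20)*7=42 best=234 → l++
[3,9] min(9,20)*6=54 best=234 → l++
[4,9] min(9,20)*5=45 best=234 → l++
[5,9] min(5,20)*4=20 best=234 → l++
[6,9] min(19,20)*3=57 best=234 → l++
[7,9] min(6,20)*2=12 best=234 → l++
[8,9] min(9,20)*1=9 best=234 → l++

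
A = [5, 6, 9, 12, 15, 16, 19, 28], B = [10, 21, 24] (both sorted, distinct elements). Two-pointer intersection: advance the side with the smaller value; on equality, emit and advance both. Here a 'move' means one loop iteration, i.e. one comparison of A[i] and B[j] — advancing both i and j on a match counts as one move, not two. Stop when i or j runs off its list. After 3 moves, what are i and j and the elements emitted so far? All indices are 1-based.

i=1 j=1: 5<10, i++
i=2 j=1: 6<10, i++
i=3 j=1: 9<10, i++

i=4, j=1, emitted=[]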